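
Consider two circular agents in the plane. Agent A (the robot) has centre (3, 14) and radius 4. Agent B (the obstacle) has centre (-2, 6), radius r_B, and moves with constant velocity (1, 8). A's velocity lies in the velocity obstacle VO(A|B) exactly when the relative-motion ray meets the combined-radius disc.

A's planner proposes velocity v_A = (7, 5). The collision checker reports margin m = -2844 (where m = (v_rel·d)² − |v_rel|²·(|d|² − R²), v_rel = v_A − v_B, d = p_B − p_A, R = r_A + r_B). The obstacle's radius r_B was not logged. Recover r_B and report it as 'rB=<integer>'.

m = -2844
d = (-5, -8);  v_rel = (6, -3),  |v_rel|² = 45
v_rel×d = (6)·(-8) − (-3)·(-5) = -63
since m = R²·45 − (-63)²:  R² = (3969 + -2844) / 45 = 25
R = √25 = 5  ⇒  r_B = 5 − 4 = 1

rB=1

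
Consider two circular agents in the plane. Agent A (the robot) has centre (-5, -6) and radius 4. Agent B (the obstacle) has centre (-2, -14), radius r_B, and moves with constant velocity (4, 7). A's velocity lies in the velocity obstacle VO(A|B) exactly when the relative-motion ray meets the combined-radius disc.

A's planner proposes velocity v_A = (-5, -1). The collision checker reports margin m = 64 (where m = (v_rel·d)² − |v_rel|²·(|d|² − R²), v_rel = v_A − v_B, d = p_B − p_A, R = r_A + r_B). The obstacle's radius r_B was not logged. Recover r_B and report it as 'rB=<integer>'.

m = 64
d = (3, -8);  v_rel = (-9, -8),  |v_rel|² = 145
v_rel×d = (-9)·(-8) − (-8)·(3) = 96
since m = R²·145 − 96²:  R² = (9216 + 64) / 145 = 64
R = √64 = 8  ⇒  r_B = 8 − 4 = 4

rB=4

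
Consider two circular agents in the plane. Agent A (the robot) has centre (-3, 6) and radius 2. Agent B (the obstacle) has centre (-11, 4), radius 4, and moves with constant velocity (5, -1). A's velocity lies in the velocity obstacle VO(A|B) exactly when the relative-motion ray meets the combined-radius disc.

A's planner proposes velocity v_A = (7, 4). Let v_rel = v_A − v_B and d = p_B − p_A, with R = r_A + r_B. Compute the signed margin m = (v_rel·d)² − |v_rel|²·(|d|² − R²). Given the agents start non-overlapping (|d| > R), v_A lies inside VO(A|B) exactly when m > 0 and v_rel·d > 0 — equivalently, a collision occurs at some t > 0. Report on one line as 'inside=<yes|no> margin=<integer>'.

d = (-8, -2),  |d|² = 68;  R = 2+4 = 6,  c = 68−6² = 32
v_rel = (2, 5),  |v_rel|² = 29;  v_rel·d = (2)·(-8) + (5)·(-2) = -26
29·t² + 52·t + 32 = 0  ⇒  m = (-26)² − 29·32 = -252
m = -252 < 0,  v_rel·d = -26 < 0  ⇒  outside

inside=no margin=-252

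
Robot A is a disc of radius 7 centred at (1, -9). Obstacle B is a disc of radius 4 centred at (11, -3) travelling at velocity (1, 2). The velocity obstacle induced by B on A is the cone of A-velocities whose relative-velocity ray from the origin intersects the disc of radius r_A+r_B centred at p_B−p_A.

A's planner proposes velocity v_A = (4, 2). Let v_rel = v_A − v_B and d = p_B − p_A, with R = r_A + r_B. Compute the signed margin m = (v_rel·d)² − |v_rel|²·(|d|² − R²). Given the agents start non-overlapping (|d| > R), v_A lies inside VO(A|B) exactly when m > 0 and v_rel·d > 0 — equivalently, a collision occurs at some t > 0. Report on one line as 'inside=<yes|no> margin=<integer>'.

d = (10, 6),  |d|² = 136;  R = 7+4 = 11,  c = 136−11² = 15
v_rel = (3, 0),  |v_rel|² = 9;  v_rel·d = (3)·(10) + (0)·(6) = 30
9·t² − 60·t + 15 = 0  ⇒  m = 30² − 9·15 = 765
m = 765 > 0,  v_rel·d = 30 > 0  ⇒  inside

inside=yes margin=765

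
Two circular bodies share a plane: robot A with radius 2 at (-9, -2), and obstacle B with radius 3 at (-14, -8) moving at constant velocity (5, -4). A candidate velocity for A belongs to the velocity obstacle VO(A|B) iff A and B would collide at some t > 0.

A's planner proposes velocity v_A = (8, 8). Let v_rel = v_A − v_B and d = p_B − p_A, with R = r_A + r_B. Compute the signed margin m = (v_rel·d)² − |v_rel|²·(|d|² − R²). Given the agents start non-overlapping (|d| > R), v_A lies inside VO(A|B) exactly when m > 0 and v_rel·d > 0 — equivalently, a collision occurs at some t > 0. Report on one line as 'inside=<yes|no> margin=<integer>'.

d = (-5, -6),  |d|² = 61;  R = 2+3 = 5,  c = 61−5² = 36
v_rel = (3, 12),  |v_rel|² = 153;  v_rel·d = (3)·(-5) + (12)·(-6) = -87
153·t² + 174·t + 36 = 0  ⇒  m = (-87)² − 153·36 = 2061
m = 2061 > 0,  v_rel·d = -87 < 0  ⇒  outside

inside=no margin=2061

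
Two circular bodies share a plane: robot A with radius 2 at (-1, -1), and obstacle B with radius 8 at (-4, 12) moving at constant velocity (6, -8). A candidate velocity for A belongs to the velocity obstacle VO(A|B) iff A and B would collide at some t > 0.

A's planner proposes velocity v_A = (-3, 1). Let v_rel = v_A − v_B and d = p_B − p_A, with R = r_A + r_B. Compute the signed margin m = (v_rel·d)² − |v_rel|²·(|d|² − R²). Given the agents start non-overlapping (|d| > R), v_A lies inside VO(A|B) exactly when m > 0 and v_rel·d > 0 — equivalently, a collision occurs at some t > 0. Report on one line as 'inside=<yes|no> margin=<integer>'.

d = (-3, 13),  |d|² = 178;  R = 2+8 = 10,  c = 178−10² = 78
v_rel = (-9, 9),  |v_rel|² = 162;  v_rel·d = (-9)·(-3) + (9)·(13) = 144
162·t² − 288·t + 78 = 0  ⇒  m = 144² − 162·78 = 8100
m = 8100 > 0,  v_rel·d = 144 > 0  ⇒  inside

inside=yes margin=8100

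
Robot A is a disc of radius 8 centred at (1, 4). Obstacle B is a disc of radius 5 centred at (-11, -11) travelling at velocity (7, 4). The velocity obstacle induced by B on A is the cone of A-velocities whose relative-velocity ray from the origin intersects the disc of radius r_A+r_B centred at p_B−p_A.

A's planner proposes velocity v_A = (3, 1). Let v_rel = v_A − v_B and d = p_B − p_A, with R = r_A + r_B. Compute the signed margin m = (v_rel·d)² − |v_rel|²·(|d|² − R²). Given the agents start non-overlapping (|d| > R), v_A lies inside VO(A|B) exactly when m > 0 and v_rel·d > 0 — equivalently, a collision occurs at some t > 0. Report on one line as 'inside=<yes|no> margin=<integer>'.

d = (-12, -15),  |d|² = 369;  R = 8+5 = 13,  c = 369−13² = 200
v_rel = (-4, -3),  |v_rel|² = 25;  v_rel·d = (-4)·(-12) + (-3)·(-15) = 93
25·t² − 186·t + 200 = 0  ⇒  m = 93² − 25·200 = 3649
m = 3649 > 0,  v_rel·d = 93 > 0  ⇒  inside

inside=yes margin=3649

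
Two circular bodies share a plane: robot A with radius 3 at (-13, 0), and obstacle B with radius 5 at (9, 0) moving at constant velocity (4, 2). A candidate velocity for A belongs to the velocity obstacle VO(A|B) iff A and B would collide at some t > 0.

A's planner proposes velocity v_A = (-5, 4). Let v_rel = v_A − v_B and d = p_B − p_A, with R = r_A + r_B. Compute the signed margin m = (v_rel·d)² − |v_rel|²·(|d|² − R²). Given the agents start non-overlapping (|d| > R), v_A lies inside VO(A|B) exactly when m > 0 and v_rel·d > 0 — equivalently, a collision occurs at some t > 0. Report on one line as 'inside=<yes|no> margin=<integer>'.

d = (22, 0),  |d|² = 484;  R = 3+5 = 8,  c = 484−8² = 420
v_rel = (-9, 2),  |v_rel|² = 85;  v_rel·d = (-9)·(22) + (2)·(0) = -198
85·t² + 396·t + 420 = 0  ⇒  m = (-198)² − 85·420 = 3504
m = 3504 > 0,  v_rel·d = -198 < 0  ⇒  outside

inside=no margin=3504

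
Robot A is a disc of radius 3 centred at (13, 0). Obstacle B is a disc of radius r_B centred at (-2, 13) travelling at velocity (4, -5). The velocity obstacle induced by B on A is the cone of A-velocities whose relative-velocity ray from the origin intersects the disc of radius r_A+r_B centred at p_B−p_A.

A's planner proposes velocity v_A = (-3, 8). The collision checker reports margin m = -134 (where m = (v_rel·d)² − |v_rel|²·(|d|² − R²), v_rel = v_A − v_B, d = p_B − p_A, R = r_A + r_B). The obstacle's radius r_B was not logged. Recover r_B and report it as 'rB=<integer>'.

m = -134
d = (-15, 13);  v_rel = (-7, 13),  |v_rel|² = 218
v_rel×d = (-7)·(13) − (13)·(-15) = 104
since m = R²·218 − 104²:  R² = (10816 + -134) / 218 = 49
R = √49 = 7  ⇒  r_B = 7 − 3 = 4

rB=4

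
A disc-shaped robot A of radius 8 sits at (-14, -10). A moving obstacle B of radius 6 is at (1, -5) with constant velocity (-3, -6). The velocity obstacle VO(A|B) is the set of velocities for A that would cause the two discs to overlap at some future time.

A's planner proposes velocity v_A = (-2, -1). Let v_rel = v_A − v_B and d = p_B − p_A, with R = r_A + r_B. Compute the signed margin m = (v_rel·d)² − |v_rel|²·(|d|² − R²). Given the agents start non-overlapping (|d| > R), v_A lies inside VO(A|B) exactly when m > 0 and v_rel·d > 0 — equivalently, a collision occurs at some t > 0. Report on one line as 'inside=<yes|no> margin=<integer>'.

d = (15, 5),  |d|² = 250;  R = 8+6 = 14,  c = 250−14² = 54
v_rel = (1, 5),  |v_rel|² = 26;  v_rel·d = (1)·(15) + (5)·(5) = 40
26·t² − 80·t + 54 = 0  ⇒  m = 40² − 26·54 = 196
m = 196 > 0,  v_rel·d = 40 > 0  ⇒  inside

inside=yes margin=196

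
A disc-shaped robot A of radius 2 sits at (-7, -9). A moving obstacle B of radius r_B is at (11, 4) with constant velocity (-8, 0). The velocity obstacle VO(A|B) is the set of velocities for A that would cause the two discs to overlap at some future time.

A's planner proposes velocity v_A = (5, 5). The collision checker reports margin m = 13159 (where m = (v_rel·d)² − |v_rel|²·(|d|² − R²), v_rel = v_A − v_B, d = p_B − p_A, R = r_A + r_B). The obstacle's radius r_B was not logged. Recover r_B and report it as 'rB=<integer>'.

m = 13159
d = (18, 13);  v_rel = (13, 5),  |v_rel|² = 194
v_rel×d = (13)·(13) − (5)·(18) = 79
since m = R²·194 − 79²:  R² = (6241 + 13159) / 194 = 100
R = √100 = 10  ⇒  r_B = 10 − 2 = 8

rB=8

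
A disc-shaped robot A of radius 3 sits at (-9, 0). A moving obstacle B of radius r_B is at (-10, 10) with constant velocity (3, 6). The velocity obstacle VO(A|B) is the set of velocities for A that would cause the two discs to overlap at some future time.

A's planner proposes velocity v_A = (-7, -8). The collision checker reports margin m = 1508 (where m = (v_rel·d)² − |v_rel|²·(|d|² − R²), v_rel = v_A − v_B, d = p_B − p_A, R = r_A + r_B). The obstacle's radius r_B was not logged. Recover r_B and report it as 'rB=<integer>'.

m = 1508
d = (-1, 10);  v_rel = (-10, -14),  |v_rel|² = 296
v_rel×d = (-10)·(10) − (-14)·(-1) = -114
since m = R²·296 − (-114)²:  R² = (12996 + 1508) / 296 = 49
R = √49 = 7  ⇒  r_B = 7 − 3 = 4

rB=4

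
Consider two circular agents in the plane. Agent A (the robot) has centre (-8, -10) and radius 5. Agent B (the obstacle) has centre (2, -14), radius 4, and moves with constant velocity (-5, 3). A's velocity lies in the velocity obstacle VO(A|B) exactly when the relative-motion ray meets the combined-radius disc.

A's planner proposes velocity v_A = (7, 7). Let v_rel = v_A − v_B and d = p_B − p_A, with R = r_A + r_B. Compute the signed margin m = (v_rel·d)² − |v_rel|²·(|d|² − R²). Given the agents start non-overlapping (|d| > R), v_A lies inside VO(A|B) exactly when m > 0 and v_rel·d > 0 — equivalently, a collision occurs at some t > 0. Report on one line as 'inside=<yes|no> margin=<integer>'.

d = (10, -4),  |d|² = 116;  R = 5+4 = 9,  c = 116−9² = 35
v_rel = (12, 4),  |v_rel|² = 160;  v_rel·d = (12)·(10) + (4)·(-4) = 104
160·t² − 208·t + 35 = 0  ⇒  m = 104² − 160·35 = 5216
m = 5216 > 0,  v_rel·d = 104 > 0  ⇒  inside

inside=yes margin=5216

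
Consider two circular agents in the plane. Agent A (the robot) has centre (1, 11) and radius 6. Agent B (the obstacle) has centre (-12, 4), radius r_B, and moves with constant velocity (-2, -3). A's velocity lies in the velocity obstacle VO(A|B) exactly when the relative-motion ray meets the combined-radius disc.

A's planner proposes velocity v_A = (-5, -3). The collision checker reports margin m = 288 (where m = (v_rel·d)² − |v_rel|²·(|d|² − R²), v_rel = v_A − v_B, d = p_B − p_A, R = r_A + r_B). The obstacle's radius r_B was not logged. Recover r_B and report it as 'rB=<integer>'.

m = 288
d = (-13, -7);  v_rel = (-3, 0),  |v_rel|² = 9
v_rel×d = (-3)·(-7) − (0)·(-13) = 21
since m = R²·9 − 21²:  R² = (441 + 288) / 9 = 81
R = √81 = 9  ⇒  r_B = 9 − 6 = 3

rB=3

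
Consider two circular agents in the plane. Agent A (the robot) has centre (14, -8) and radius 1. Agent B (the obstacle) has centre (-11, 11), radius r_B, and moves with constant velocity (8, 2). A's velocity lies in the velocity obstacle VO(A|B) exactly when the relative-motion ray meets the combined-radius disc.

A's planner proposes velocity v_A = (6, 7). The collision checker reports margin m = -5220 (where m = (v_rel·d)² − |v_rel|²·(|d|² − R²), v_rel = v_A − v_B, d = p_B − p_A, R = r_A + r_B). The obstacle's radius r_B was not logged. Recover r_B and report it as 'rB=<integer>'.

m = -5220
d = (-25, 19);  v_rel = (-2, 5),  |v_rel|² = 29
v_rel×d = (-2)·(19) − (5)·(-25) = 87
since m = R²·29 − 87²:  R² = (7569 + -5220) / 29 = 81
R = √81 = 9  ⇒  r_B = 9 − 1 = 8

rB=8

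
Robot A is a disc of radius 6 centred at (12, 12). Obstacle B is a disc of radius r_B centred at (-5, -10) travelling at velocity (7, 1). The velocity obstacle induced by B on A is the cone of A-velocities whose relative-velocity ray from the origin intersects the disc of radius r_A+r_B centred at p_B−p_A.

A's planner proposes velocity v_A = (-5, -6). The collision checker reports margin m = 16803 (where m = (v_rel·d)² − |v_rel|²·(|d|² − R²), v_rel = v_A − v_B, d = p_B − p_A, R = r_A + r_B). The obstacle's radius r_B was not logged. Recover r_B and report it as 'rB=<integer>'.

m = 16803
d = (-17, -22);  v_rel = (-12, -7),  |v_rel|² = 193
v_rel×d = (-12)·(-22) − (-7)·(-17) = 145
since m = R²·193 − 145²:  R² = (21025 + 16803) / 193 = 196
R = √196 = 14  ⇒  r_B = 14 − 6 = 8

rB=8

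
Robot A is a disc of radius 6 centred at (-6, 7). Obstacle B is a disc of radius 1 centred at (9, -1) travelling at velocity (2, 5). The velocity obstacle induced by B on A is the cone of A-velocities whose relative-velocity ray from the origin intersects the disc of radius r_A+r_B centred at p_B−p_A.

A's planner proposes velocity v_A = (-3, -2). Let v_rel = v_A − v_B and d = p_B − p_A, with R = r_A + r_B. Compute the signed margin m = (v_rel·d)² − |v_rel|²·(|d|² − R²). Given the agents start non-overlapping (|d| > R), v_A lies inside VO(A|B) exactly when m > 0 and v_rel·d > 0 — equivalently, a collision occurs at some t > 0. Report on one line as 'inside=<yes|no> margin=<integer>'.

d = (15, -8),  |d|² = 289;  R = 6+1 = 7,  c = 289−7² = 240
v_rel = (-5, -7),  |v_rel|² = 74;  v_rel·d = (-5)·(15) + (-7)·(-8) = -19
74·t² + 38·t + 240 = 0  ⇒  m = (-19)² − 74·240 = -17399
m = -17399 < 0,  v_rel·d = -19 < 0  ⇒  outside

inside=no margin=-17399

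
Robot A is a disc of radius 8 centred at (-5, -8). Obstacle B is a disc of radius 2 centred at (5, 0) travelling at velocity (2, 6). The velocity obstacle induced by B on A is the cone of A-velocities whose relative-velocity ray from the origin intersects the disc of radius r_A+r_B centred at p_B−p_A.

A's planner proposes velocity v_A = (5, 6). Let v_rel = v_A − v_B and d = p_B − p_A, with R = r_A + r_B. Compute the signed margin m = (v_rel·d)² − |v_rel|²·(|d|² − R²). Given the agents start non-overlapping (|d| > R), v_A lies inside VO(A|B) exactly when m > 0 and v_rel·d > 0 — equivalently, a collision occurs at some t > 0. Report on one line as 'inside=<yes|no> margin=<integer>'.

d = (10, 8),  |d|² = 164;  R = 8+2 = 10,  c = 164−10² = 64
v_rel = (3, 0),  |v_rel|² = 9;  v_rel·d = (3)·(10) + (0)·(8) = 30
9·t² − 60·t + 64 = 0  ⇒  m = 30² − 9·64 = 324
m = 324 > 0,  v_rel·d = 30 > 0  ⇒  inside

inside=yes margin=324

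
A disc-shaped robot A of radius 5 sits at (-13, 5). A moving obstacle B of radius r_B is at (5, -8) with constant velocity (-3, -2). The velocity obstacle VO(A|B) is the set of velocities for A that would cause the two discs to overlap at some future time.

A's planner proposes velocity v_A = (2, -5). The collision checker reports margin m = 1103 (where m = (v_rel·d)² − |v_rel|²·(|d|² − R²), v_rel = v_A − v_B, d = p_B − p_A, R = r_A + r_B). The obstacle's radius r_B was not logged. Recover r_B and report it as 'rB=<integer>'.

m = 1103
d = (18, -13);  v_rel = (5, -3),  |v_rel|² = 34
v_rel×d = (5)·(-13) − (-3)·(18) = -11
since m = R²·34 − (-11)²:  R² = (121 + 1103) / 34 = 36
R = √36 = 6  ⇒  r_B = 6 − 5 = 1

rB=1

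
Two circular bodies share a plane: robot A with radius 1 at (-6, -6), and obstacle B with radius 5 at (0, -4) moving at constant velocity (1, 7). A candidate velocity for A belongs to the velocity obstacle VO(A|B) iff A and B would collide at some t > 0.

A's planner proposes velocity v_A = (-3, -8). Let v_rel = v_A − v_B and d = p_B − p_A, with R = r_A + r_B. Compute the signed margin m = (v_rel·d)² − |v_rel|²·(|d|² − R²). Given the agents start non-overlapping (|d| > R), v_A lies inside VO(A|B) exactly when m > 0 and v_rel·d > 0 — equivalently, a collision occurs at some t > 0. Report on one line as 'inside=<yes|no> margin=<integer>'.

d = (6, 2),  |d|² = 40;  R = 1+5 = 6,  c = 40−6² = 4
v_rel = (-4, -15),  |v_rel|² = 241;  v_rel·d = (-4)·(6) + (-15)·(2) = -54
241·t² + 108·t + 4 = 0  ⇒  m = (-54)² − 241·4 = 1952
m = 1952 > 0,  v_rel·d = -54 < 0  ⇒  outside

inside=no margin=1952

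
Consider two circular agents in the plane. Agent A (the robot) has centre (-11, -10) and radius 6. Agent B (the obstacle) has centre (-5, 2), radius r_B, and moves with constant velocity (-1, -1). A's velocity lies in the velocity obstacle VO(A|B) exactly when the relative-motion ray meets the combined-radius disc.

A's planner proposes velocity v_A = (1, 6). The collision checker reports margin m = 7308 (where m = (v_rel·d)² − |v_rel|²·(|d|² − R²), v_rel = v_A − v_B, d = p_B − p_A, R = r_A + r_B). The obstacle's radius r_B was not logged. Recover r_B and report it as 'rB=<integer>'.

m = 7308
d = (6, 12);  v_rel = (2, 7),  |v_rel|² = 53
v_rel×d = (2)·(12) − (7)·(6) = -18
since m = R²·53 − (-18)²:  R² = (324 + 7308) / 53 = 144
R = √144 = 12  ⇒  r_B = 12 − 6 = 6

rB=6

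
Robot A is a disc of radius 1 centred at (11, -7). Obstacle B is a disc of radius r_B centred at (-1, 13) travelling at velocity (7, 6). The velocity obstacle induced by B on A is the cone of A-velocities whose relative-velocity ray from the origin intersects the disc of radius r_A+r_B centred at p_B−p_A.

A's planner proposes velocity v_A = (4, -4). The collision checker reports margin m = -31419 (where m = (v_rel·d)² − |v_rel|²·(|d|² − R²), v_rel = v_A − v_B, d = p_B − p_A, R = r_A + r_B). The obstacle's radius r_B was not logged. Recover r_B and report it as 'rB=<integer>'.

m = -31419
d = (-12, 20);  v_rel = (-3, -10),  |v_rel|² = 109
v_rel×d = (-3)·(20) − (-10)·(-12) = -180
since m = R²·109 − (-180)²:  R² = (32400 + -31419) / 109 = 9
R = √9 = 3  ⇒  r_B = 3 − 1 = 2

rB=2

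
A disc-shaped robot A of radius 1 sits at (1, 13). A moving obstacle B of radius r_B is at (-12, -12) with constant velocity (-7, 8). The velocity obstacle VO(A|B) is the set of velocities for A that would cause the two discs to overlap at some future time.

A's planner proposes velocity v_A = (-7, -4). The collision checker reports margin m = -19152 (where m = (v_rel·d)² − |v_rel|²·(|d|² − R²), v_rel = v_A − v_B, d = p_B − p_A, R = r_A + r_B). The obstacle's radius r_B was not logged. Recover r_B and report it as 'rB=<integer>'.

m = -19152
d = (-13, -25);  v_rel = (0, -12),  |v_rel|² = 144
v_rel×d = (0)·(-25) − (-12)·(-13) = -156
since m = R²·144 − (-156)²:  R² = (24336 + -19152) / 144 = 36
R = √36 = 6  ⇒  r_B = 6 − 1 = 5

rB=5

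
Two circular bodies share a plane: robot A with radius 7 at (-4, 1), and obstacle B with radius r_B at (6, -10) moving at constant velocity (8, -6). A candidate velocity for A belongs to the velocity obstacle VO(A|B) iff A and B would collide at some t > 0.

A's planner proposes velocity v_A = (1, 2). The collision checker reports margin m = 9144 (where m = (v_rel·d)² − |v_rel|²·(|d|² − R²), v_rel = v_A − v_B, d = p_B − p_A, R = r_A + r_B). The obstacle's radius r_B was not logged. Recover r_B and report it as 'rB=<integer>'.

m = 9144
d = (10, -11);  v_rel = (-7, 8),  |v_rel|² = 113
v_rel×d = (-7)·(-11) − (8)·(10) = -3
since m = R²·113 − (-3)²:  R² = (9 + 9144) / 113 = 81
R = √81 = 9  ⇒  r_B = 9 − 7 = 2

rB=2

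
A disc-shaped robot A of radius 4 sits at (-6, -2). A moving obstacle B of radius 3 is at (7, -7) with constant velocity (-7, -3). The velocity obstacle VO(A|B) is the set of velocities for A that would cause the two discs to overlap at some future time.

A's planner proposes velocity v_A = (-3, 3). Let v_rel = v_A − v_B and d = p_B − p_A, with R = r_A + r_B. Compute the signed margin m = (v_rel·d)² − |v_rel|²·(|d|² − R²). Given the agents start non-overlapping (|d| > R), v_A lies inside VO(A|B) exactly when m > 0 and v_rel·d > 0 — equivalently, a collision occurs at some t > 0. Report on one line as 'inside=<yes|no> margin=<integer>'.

d = (13, -5),  |d|² = 194;  R = 4+3 = 7,  c = 194−7² = 145
v_rel = (4, 6),  |v_rel|² = 52;  v_rel·d = (4)·(13) + (6)·(-5) = 22
52·t² − 44·t + 145 = 0  ⇒  m = 22² − 52·145 = -7056
m = -7056 < 0,  v_rel·d = 22 > 0  ⇒  outside

inside=no margin=-7056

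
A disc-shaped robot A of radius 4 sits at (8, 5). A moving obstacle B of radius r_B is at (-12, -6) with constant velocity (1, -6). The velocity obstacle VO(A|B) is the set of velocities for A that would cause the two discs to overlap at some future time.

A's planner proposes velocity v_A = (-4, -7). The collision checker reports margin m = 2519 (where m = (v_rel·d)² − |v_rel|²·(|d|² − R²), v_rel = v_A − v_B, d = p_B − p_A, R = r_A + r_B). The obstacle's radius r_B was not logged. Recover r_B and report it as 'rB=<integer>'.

m = 2519
d = (-20, -11);  v_rel = (-5, -1),  |v_rel|² = 26
v_rel×d = (-5)·(-11) − (-1)·(-20) = 35
since m = R²·26 − 35²:  R² = (1225 + 2519) / 26 = 144
R = √144 = 12  ⇒  r_B = 12 − 4 = 8

rB=8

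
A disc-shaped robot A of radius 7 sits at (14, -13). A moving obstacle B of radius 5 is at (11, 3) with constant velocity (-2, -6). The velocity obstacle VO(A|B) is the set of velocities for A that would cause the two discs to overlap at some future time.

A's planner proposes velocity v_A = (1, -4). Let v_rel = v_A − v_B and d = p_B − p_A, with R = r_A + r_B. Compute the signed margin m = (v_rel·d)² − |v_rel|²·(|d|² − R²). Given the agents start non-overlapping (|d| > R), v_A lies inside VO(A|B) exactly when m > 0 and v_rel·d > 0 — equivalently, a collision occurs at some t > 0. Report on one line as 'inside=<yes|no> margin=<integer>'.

d = (-3, 16),  |d|² = 265;  R = 7+5 = 12,  c = 265−12² = 121
v_rel = (3, 2),  |v_rel|² = 13;  v_rel·d = (3)·(-3) + (2)·(16) = 23
13·t² − 46·t + 121 = 0  ⇒  m = 23² − 13·121 = -1044
m = -1044 < 0,  v_rel·d = 23 > 0  ⇒  outside

inside=no margin=-1044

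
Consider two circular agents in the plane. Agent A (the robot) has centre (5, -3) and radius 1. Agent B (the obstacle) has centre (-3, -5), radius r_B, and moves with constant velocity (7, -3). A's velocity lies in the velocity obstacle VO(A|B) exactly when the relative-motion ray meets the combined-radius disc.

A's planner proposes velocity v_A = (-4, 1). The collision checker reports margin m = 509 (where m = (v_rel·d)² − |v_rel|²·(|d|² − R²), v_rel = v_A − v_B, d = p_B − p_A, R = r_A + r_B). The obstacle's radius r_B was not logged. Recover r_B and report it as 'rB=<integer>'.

m = 509
d = (-8, -2);  v_rel = (-11, 4),  |v_rel|² = 137
v_rel×d = (-11)·(-2) − (4)·(-8) = 54
since m = R²·137 − 54²:  R² = (2916 + 509) / 137 = 25
R = √25 = 5  ⇒  r_B = 5 − 1 = 4

rB=4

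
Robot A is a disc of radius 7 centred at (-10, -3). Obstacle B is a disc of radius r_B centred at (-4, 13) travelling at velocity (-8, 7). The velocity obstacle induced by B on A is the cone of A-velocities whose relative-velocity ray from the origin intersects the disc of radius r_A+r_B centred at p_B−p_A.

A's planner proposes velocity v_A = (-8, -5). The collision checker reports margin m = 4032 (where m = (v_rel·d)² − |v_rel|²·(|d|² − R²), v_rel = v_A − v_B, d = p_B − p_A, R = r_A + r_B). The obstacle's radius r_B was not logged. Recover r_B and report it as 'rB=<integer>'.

m = 4032
d = (6, 16);  v_rel = (0, -12),  |v_rel|² = 144
v_rel×d = (0)·(16) − (-12)·(6) = 72
since m = R²·144 − 72²:  R² = (5184 + 4032) / 144 = 64
R = √64 = 8  ⇒  r_B = 8 − 7 = 1

rB=1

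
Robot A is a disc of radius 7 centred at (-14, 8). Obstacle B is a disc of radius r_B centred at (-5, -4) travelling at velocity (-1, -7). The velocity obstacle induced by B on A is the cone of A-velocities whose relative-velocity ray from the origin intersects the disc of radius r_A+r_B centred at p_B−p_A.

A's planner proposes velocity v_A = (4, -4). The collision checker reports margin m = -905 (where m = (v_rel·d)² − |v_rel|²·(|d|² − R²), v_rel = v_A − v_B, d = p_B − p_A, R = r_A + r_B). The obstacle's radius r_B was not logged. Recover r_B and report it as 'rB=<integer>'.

m = -905
d = (9, -12);  v_rel = (5, 3),  |v_rel|² = 34
v_rel×d = (5)·(-12) − (3)·(9) = -87
since m = R²·34 − (-87)²:  R² = (7569 + -905) / 34 = 196
R = √196 = 14  ⇒  r_B = 14 − 7 = 7

rB=7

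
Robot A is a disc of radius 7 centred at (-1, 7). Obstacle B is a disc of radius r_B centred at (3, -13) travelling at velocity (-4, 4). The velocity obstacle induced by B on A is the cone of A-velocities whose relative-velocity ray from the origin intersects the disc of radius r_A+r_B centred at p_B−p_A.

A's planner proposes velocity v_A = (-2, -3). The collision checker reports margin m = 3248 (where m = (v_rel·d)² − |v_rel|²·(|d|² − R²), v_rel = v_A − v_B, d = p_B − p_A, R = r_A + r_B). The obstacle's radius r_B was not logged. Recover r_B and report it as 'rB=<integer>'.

m = 3248
d = (4, -20);  v_rel = (2, -7),  |v_rel|² = 53
v_rel×d = (2)·(-20) − (-7)·(4) = -12
since m = R²·53 − (-12)²:  R² = (144 + 3248) / 53 = 64
R = √64 = 8  ⇒  r_B = 8 − 7 = 1

rB=1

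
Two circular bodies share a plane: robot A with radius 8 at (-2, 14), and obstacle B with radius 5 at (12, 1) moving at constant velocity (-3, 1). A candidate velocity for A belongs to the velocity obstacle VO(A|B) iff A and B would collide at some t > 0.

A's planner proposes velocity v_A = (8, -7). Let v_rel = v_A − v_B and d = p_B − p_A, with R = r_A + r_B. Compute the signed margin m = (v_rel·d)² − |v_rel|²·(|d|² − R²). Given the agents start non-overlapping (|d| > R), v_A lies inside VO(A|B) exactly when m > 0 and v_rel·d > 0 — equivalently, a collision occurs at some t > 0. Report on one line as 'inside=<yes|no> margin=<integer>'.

d = (14, -13),  |d|² = 365;  R = 8+5 = 13,  c = 365−13² = 196
v_rel = (11, -8),  |v_rel|² = 185;  v_rel·d = (11)·(14) + (-8)·(-13) = 258
185·t² − 516·t + 196 = 0  ⇒  m = 258² − 185·196 = 30304
m = 30304 > 0,  v_rel·d = 258 > 0  ⇒  inside

inside=yes margin=30304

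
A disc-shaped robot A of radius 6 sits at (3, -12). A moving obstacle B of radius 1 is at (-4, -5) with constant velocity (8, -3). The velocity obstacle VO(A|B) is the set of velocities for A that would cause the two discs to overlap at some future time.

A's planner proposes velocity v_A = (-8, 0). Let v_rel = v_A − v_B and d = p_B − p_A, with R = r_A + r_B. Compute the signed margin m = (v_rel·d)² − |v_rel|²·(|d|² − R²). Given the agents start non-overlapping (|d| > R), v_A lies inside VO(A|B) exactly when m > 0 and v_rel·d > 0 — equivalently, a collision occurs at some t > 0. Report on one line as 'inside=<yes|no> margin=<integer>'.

d = (-7, 7),  |d|² = 98;  R = 6+1 = 7,  c = 98−7² = 49
v_rel = (-16, 3),  |v_rel|² = 265;  v_rel·d = (-16)·(-7) + (3)·(7) = 133
265·t² − 266·t + 49 = 0  ⇒  m = 133² − 265·49 = 4704
m = 4704 > 0,  v_rel·d = 133 > 0  ⇒  inside

inside=yes margin=4704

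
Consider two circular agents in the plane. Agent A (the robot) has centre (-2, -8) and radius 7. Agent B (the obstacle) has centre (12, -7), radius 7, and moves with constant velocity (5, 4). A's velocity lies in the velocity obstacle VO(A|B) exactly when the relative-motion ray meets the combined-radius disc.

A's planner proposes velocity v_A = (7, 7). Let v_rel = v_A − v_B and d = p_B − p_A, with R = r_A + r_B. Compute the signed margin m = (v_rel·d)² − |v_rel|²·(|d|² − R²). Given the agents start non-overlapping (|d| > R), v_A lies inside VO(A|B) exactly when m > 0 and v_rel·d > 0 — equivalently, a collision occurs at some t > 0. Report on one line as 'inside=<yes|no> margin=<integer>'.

d = (14, 1),  |d|² = 197;  R = 7+7 = 14,  c = 197−14² = 1
v_rel = (2, 3),  |v_rel|² = 13;  v_rel·d = (2)·(14) + (3)·(1) = 31
13·t² − 62·t + 1 = 0  ⇒  m = 31² − 13·1 = 948
m = 948 > 0,  v_rel·d = 31 > 0  ⇒  inside

inside=yes margin=948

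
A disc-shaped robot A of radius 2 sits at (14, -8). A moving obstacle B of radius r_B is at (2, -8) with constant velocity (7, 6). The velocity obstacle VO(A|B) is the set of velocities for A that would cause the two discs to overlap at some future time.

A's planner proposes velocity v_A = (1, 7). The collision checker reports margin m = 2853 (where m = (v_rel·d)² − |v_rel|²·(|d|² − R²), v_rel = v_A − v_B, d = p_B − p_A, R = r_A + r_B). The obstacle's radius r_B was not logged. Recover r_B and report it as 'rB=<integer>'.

m = 2853
d = (-12, 0);  v_rel = (-6, 1),  |v_rel|² = 37
v_rel×d = (-6)·(0) − (1)·(-12) = 12
since m = R²·37 − 12²:  R² = (144 + 2853) / 37 = 81
R = √81 = 9  ⇒  r_B = 9 − 2 = 7

rB=7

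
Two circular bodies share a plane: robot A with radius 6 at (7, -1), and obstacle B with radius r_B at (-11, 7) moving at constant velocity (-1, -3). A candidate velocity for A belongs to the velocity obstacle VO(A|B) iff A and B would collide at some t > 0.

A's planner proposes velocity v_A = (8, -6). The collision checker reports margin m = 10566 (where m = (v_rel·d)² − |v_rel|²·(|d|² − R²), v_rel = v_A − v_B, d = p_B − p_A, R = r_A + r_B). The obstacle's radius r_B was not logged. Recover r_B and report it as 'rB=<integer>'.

m = 10566
d = (-18, 8);  v_rel = (9, -3),  |v_rel|² = 90
v_rel×d = (9)·(8) − (-3)·(-18) = 18
since m = R²·90 − 18²:  R² = (324 + 10566) / 90 = 121
R = √121 = 11  ⇒  r_B = 11 − 6 = 5

rB=5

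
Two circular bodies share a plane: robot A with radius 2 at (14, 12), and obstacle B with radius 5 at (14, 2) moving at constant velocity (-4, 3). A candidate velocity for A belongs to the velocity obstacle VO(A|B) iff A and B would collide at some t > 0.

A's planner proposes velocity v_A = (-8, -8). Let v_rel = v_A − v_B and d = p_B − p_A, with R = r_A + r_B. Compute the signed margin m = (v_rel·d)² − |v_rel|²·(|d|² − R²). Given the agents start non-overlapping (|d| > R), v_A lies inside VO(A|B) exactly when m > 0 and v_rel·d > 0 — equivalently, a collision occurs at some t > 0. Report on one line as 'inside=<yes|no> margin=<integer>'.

d = (0, -10),  |d|² = 100;  R = 2+5 = 7,  c = 100−7² = 51
v_rel = (-4, -11),  |v_rel|² = 137;  v_rel·d = (-4)·(0) + (-11)·(-10) = 110
137·t² − 220·t + 51 = 0  ⇒  m = 110² − 137·51 = 5113
m = 5113 > 0,  v_rel·d = 110 > 0  ⇒  inside

inside=yes margin=5113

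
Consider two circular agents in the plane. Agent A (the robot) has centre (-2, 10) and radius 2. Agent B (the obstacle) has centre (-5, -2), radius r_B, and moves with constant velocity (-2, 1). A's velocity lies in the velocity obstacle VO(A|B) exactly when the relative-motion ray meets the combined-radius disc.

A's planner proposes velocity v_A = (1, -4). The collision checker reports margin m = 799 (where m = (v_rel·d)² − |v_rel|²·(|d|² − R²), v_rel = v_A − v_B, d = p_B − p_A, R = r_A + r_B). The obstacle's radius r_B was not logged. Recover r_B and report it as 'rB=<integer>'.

m = 799
d = (-3, -12);  v_rel = (3, -5),  |v_rel|² = 34
v_rel×d = (3)·(-12) − (-5)·(-3) = -51
since m = R²·34 − (-51)²:  R² = (2601 + 799) / 34 = 100
R = √100 = 10  ⇒  r_B = 10 − 2 = 8

rB=8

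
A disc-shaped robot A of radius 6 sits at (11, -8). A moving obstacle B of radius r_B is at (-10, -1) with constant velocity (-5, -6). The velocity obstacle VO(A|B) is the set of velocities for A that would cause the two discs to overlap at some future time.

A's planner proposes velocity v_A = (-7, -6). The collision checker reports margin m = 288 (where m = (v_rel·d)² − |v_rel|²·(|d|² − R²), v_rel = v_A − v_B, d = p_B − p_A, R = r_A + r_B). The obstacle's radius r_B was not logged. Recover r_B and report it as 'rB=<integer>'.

m = 288
d = (-21, 7);  v_rel = (-2, 0),  |v_rel|² = 4
v_rel×d = (-2)·(7) − (0)·(-21) = -14
since m = R²·4 − (-14)²:  R² = (196 + 288) / 4 = 121
R = √121 = 11  ⇒  r_B = 11 − 6 = 5

rB=5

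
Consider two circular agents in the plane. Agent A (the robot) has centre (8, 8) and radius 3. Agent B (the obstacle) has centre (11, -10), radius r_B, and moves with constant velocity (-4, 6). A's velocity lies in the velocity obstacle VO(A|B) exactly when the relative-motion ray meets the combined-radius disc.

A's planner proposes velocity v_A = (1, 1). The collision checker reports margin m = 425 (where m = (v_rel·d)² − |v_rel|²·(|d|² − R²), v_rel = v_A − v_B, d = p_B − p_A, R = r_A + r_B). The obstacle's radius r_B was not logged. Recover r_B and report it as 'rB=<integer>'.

m = 425
d = (3, -18);  v_rel = (5, -5),  |v_rel|² = 50
v_rel×d = (5)·(-18) − (-5)·(3) = -75
since m = R²·50 − (-75)²:  R² = (5625 + 425) / 50 = 121
R = √121 = 11  ⇒  r_B = 11 − 3 = 8

rB=8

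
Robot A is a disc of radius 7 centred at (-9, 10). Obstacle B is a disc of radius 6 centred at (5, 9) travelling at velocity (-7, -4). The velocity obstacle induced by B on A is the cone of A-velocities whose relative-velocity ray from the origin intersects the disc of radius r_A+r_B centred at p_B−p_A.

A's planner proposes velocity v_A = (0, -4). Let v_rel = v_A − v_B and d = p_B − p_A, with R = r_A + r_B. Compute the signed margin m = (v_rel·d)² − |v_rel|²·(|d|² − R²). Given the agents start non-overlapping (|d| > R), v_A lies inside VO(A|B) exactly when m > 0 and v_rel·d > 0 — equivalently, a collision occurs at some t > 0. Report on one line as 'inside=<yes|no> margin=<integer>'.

d = (14, -1),  |d|² = 197;  R = 7+6 = 13,  c = 197−13² = 28
v_rel = (7, 0),  |v_rel|² = 49;  v_rel·d = (7)·(14) + (0)·(-1) = 98
49·t² − 196·t + 28 = 0  ⇒  m = 98² − 49·28 = 8232
m = 8232 > 0,  v_rel·d = 98 > 0  ⇒  inside

inside=yes margin=8232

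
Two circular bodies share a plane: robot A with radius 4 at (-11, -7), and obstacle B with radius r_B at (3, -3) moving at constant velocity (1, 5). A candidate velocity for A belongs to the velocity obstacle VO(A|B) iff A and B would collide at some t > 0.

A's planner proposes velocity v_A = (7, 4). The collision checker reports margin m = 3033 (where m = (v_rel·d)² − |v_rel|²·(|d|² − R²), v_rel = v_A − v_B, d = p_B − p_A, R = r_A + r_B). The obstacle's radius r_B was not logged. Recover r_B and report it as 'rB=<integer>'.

m = 3033
d = (14, 4);  v_rel = (6, -1),  |v_rel|² = 37
v_rel×d = (6)·(4) − (-1)·(14) = 38
since m = R²·37 − 38²:  R² = (1444 + 3033) / 37 = 121
R = √121 = 11  ⇒  r_B = 11 − 4 = 7

rB=7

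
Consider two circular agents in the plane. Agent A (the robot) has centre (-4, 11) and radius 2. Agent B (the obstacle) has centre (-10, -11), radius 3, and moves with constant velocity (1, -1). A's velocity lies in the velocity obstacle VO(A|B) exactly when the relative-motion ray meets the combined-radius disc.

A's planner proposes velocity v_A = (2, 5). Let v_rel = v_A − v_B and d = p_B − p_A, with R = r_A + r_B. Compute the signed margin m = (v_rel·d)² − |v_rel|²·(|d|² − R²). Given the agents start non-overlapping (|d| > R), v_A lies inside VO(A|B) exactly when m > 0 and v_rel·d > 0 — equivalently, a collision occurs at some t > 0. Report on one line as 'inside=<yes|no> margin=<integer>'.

d = (-6, -22),  |d|² = 520;  R = 2+3 = 5,  c = 520−5² = 495
v_rel = (1, 6),  |v_rel|² = 37;  v_rel·d = (1)·(-6) + (6)·(-22) = -138
37·t² + 276·t + 495 = 0  ⇒  m = (-138)² − 37·495 = 729
m = 729 > 0,  v_rel·d = -138 < 0  ⇒  outside

inside=no margin=729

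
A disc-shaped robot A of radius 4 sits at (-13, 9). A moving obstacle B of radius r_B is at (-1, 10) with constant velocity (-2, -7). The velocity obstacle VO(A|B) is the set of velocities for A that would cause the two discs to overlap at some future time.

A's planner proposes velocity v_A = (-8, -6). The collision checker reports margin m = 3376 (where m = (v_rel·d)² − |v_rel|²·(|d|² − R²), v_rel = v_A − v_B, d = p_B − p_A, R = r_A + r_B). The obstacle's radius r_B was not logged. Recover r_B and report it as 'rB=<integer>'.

m = 3376
d = (12, 1);  v_rel = (-6, 1),  |v_rel|² = 37
v_rel×d = (-6)·(1) − (1)·(12) = -18
since m = R²·37 − (-18)²:  R² = (324 + 3376) / 37 = 100
R = √100 = 10  ⇒  r_B = 10 − 4 = 6

rB=6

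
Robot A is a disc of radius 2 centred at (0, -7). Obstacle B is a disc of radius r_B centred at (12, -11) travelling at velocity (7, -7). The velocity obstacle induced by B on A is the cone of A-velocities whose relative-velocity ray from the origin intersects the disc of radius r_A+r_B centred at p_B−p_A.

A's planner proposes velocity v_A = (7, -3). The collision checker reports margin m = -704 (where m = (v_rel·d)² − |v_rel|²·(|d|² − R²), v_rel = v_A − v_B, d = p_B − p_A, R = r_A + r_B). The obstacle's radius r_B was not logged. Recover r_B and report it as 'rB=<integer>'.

m = -704
d = (12, -4);  v_rel = (0, 4),  |v_rel|² = 16
v_rel×d = (0)·(-4) − (4)·(12) = -48
since m = R²·16 − (-48)²:  R² = (2304 + -704) / 16 = 100
R = √100 = 10  ⇒  r_B = 10 − 2 = 8

rB=8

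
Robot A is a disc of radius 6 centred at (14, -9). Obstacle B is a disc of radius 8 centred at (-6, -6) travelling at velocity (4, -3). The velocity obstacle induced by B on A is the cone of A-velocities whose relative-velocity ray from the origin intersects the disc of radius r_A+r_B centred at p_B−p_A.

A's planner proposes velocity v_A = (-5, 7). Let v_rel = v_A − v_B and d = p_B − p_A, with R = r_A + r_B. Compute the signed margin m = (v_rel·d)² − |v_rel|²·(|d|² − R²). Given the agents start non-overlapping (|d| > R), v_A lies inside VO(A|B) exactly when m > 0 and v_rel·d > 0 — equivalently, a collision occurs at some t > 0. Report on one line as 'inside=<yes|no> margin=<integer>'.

d = (-20, 3),  |d|² = 409;  R = 6+8 = 14,  c = 409−14² = 213
v_rel = (-9, 10),  |v_rel|² = 181;  v_rel·d = (-9)·(-20) + (10)·(3) = 210
181·t² − 420·t + 213 = 0  ⇒  m = 210² − 181·213 = 5547
m = 5547 > 0,  v_rel·d = 210 > 0  ⇒  inside

inside=yes margin=5547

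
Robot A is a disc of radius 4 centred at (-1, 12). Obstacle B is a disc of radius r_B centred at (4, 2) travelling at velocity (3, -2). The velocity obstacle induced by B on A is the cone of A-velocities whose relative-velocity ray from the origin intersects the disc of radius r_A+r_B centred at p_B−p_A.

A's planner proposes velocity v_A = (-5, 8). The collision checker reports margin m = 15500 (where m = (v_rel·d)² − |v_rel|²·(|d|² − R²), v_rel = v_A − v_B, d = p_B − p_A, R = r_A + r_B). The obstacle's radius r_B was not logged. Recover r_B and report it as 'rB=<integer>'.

m = 15500
d = (5, -10);  v_rel = (-8, 10),  |v_rel|² = 164
v_rel×d = (-8)·(-10) − (10)·(5) = 30
since m = R²·164 − 30²:  R² = (900 + 15500) / 164 = 100
R = √100 = 10  ⇒  r_B = 10 − 4 = 6

rB=6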